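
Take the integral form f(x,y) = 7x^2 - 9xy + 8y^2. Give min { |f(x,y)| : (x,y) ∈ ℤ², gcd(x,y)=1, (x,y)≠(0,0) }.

translate: b→5 (≡-9 mod 14), so (7,-9,8)→(7,5,6)
flip: (7,5,6)→(6,-5,7)
reduced (well bottom): (6,-5,7) with a≤c, −a<b≤a
well minimum = a = 6

6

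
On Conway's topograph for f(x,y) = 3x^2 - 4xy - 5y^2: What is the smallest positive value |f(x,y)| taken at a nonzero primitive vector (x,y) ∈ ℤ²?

descent: ρ → (-5,4,3)  [lands on river]
river: ρ → (3,8,-1)
river: ρ → (-1,8,3)
river: ρ → (3,4,-5)
river: ρ → (-5,6,2)
river: ρ → (2,6,-5)
closes: descent 1, river 6
min |a| on river = 1

1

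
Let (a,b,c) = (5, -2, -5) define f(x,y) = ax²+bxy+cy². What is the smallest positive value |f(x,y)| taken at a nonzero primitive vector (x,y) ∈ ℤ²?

descent: ρ → (-5,2,5)  [lands on river]
river: ρ → (5,8,-2)
river: ρ → (-2,8,5)
river: ρ → (5,2,-5)
river: ρ → (-5,8,2)
river: ρ → (2,8,-5)
closes: descent 1, river 6
min |a| on river = 2

2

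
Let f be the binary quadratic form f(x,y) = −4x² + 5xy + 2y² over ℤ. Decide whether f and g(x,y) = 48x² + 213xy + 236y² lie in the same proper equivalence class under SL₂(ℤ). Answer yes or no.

D₁ = 57, D₂ = 57
river cycle of f (length 6): (2, 7, -1), (-1, 7, 2), (2, 5, -4), (-4, 3, 3), (3, 3, -4), (-4, 5, 2)
river cycle of g (length 6): (2, 7, -1), (-1, 7, 2), (2, 5, -4), (-4, 3, 3), (3, 3, -4), (-4, 5, 2)
cycles coincide ⇒ equivalent

yes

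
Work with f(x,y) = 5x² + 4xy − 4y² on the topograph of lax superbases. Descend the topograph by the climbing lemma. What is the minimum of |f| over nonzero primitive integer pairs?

river: ρ → (-4,4,5)
river: ρ → (5,6,-3)
river: ρ → (-3,6,5)
river: ρ → (5,4,-4)
closes: descent 0, river 4
min |a| on river = 3

3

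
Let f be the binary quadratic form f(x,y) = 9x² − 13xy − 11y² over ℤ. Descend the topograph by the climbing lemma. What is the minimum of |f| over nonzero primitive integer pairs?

descent: ρ → (-11,13,9)  [lands on river]
river: ρ → (9,23,-1)
river: ρ → (-1,23,9)
river: ρ → (9,13,-11)
river: ρ → (-11,9,11)
river: ρ → (11,13,-9)
river: ρ → (-9,23,1)
river: ρ → (1,23,-9)
river: ρ → (-9,13,11)
river: ρ → (11,9,-11)
closes: descent 1, river 10
min |a| on river = 1

1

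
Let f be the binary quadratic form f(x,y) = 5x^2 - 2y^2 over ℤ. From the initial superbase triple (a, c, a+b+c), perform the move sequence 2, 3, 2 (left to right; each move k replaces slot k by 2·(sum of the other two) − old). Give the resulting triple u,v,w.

start (5,-2,3) = (f(1,0),f(0,1),f(1,1))
replace slot 2: 2·(5+3) − (-2) = 18 → (5,18,3)
replace slot 3: 2·(5+18) − 3 = 43 → (5,18,43)
replace slot 2: 2·(5+43) − 18 = 78 → (5,78,43)

5,78,43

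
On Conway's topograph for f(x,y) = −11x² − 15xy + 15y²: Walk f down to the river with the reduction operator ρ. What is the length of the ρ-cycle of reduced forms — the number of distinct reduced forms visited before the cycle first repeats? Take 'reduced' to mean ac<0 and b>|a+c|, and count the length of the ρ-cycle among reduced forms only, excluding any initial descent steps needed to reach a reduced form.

D = 885, ⌊√D⌋ = 29
descent: ρ → (15,15,-11)  [lands on river]
river: ρ → (-11,29,1)
river: ρ → (1,29,-11)
river: ρ → (-11,15,15)
ρ-cycle length = 4 (tail of 1 descent step not counted)

4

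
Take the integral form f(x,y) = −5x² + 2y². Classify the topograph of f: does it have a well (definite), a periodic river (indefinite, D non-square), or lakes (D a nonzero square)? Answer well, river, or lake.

D = b²−4ac = 0² − 4·(-5)·2 = 40
D > 0 non-square ⇒ indefinite ⇒ periodic river

river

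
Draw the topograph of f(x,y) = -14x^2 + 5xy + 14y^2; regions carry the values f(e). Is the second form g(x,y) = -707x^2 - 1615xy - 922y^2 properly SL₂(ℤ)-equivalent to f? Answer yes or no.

D₁ = 809, D₂ = 809
river cycle of f (length 54): (14, 23, -5), (-5, 27, 4), (4, 21, -23), (-23, 25, 2), (2, 27, -10), (-10, 13, 16), (16, 19, -7), (-7, 23, 10), (10, 17, -13), (-13, 9, 14), … (44 more)
river cycle of g (length 54): (-14, 5, 14), (14, 23, -5), (-5, 27, 4), (4, 21, -23), (-23, 25, 2), (2, 27, -10), (-10, 13, 16), (16, 19, -7), (-7, 23, 10), (10, 17, -13), … (44 more)
cycles coincide ⇒ equivalent

yes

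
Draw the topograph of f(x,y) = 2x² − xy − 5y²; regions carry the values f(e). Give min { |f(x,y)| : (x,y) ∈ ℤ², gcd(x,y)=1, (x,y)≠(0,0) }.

descent: ρ → (-5,1,2)
descent: ρ → (2,3,-4)  [lands on river]
river: ρ → (-4,5,1)
river: ρ → (1,5,-4)
river: ρ → (-4,3,2)
river: ρ → (2,5,-2)
river: ρ → (-2,3,4)
river: ρ → (4,5,-1)
river: ρ → (-1,5,4)
river: ρ → (4,3,-2)
river: ρ → (-2,5,2)
closes: descent 2, river 10
min |a| on river = 1

1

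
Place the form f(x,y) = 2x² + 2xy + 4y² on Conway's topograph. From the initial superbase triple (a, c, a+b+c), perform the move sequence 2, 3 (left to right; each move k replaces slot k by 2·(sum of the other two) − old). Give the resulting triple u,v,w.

start (2,4,8) = (f(1,0),f(0,1),f(1,1))
replace slot 2: 2·(2+8) − 4 = 16 → (2,16,8)
replace slot 3: 2·(2+16) − 8 = 28 → (2,16,28)

2,16,28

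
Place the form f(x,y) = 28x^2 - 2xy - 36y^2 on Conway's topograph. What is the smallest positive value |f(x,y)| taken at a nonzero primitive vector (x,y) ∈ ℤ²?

descent: ρ → (-36,2,28)
descent: ρ → (28,54,-10)  [lands on river]
river: ρ → (-10,46,48)
river: ρ → (48,50,-8)
river: ρ → (-8,62,6)
river: ρ → (6,58,-28)
river: ρ → (-28,54,10)
river: ρ → (10,46,-48)
river: ρ → (-48,50,8)
river: ρ → (8,62,-6)
river: ρ → (-6,58,28)
closes: descent 2, river 10
min |a| on river = 6

6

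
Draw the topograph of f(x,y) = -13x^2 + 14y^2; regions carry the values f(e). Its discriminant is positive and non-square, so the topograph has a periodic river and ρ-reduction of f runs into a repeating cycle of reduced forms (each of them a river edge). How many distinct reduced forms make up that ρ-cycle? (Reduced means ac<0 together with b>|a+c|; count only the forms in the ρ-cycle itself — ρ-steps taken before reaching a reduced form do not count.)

D = 728, ⌊√D⌋ = 26
descent: ρ → (14,0,-13)
descent: ρ → (-13,26,1)  [lands on river]
river: ρ → (1,26,-13)
ρ-cycle length = 2 (tail of 2 descent steps not counted)

2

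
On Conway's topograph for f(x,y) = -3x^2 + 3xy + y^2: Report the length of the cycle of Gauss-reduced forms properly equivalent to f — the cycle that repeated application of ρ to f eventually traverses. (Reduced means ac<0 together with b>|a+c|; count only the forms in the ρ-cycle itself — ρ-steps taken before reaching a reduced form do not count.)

D = 21, ⌊√D⌋ = 4
river: ρ → (1,3,-3)
river: ρ → (-3,3,1)
ρ-cycle length = 2 (tail of 0 descent steps not counted)

2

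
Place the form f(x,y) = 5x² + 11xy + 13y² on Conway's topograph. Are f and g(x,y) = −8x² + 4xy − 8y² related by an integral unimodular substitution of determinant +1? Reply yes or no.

D₁ = -139, D₂ = -240
discriminants differ ⇒ not SL₂(ℤ)-equivalent

no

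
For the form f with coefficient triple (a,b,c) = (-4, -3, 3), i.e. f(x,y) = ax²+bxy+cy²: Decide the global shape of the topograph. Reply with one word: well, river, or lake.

D = b²−4ac = (-3)² − 4·(-4)·3 = 57
D > 0 non-square ⇒ indefinite ⇒ periodic river

river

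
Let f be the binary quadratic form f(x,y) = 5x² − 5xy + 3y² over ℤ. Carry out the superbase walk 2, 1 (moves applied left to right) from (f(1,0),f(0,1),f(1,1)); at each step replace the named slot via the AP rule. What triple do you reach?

start (5,3,3) = (f(1,0),f(0,1),f(1,1))
replace slot 2: 2·(5+3) − 3 = 13 → (5,13,3)
replace slot 1: 2·(13+3) − 5 = 27 → (27,13,3)

27,13,3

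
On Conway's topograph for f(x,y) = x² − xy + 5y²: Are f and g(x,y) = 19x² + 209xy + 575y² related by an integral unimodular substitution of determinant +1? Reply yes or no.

D₁ = -19, D₂ = -19
f: translate: b→1 (≡-1 mod 2), so (1,-1,5)→(1,1,5)
f: reduced (well bottom): (1,1,5) with a≤c, −a<b≤a
g: translate: b→19 (≡209 mod 38), so (19,209,575)→(19,19,5)
g: flip: (19,19,5)→(5,-19,19)
g: translate: b→1 (≡-19 mod 10), so (5,-19,19)→(5,1,1)
g: flip: (5,1,1)→(1,-1,5)
g: translate: b→1 (≡-1 mod 2), so (1,-1,5)→(1,1,5)
g: reduced (well bottom): (1,1,5) with a≤c, −a<b≤a
reduced forms (1, 1, 5) vs (1, 1, 5) ⇒ equivalent

yes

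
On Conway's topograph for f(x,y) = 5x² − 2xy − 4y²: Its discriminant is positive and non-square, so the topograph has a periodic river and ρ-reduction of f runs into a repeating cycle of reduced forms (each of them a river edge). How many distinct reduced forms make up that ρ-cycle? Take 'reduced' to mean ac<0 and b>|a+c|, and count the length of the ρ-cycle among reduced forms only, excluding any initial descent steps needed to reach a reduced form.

D = 84, ⌊√D⌋ = 9
descent: ρ → (-4,2,5)  [lands on river]
river: ρ → (5,8,-1)
river: ρ → (-1,8,5)
river: ρ → (5,2,-4)
river: ρ → (-4,6,3)
river: ρ → (3,6,-4)
ρ-cycle length = 6 (tail of 1 descent step not counted)

6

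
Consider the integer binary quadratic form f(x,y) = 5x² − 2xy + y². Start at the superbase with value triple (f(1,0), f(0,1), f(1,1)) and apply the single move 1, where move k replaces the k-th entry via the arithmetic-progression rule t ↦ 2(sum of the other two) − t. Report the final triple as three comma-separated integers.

start (5,1,4) = (f(1,0),f(0,1),f(1,1))
replace slot 1: 2·(1+4) − 5 = 5 → (5,1,4)

5,1,4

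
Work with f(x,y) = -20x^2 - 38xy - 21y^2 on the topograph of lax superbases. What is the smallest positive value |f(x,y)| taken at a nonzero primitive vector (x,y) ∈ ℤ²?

translate: b→-2 (≡38 mod 40), so (20,38,21)→(20,-2,3)
flip: (20,-2,3)→(3,2,20)
reduced (well bottom): (3,2,20) with a≤c, −a<b≤a
well minimum |f| = |-3| = 3 (negative-definite)

3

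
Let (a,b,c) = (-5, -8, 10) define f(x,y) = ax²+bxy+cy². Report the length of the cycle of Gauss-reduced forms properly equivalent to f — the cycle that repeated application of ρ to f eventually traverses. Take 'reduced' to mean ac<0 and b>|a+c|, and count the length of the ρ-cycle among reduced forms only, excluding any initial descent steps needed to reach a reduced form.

D = 264, ⌊√D⌋ = 16
descent: ρ → (10,8,-5)  [lands on river]
river: ρ → (-5,12,6)
river: ρ → (6,12,-5)
river: ρ → (-5,8,10)
river: ρ → (10,12,-3)
river: ρ → (-3,12,10)
ρ-cycle length = 6 (tail of 1 descent step not counted)

6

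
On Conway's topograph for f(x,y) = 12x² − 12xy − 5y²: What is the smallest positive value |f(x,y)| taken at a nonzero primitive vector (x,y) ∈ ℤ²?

descent: ρ → (-5,12,12)  [lands on river]
river: ρ → (12,12,-5)
river: ρ → (-5,18,3)
river: ρ → (3,18,-5)
closes: descent 1, river 4
min |a| on river = 3

3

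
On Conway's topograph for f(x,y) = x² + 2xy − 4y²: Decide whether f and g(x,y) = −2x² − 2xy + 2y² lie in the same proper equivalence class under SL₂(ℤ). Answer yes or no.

D₁ = 20, D₂ = 20
river cycle of f (length 2): (1, 4, -1), (-1, 4, 1)
river cycle of g (length 2): (2, 2, -2), (-2, 2, 2)
cycles differ ⇒ inequivalent

no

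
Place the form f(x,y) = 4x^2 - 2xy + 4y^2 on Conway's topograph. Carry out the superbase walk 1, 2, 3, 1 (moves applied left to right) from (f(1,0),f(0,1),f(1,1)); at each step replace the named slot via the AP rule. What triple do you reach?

start (4,4,6) = (f(1,0),f(0,1),f(1,1))
replace slot 1: 2·(4+6) − 4 = 16 → (16,4,6)
replace slot 2: 2·(16+6) − 4 = 40 → (16,40,6)
replace slot 3: 2·(16+40) − 6 = 106 → (16,40,106)
replace slot 1: 2·(40+106) − 16 = 276 → (276,40,106)

276,40,106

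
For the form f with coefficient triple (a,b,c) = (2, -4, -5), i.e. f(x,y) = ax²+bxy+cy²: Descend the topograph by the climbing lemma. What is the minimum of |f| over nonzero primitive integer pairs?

descent: ρ → (-5,4,2)  [lands on river]
river: ρ → (2,4,-5)
river: ρ → (-5,6,1)
river: ρ → (1,6,-5)
closes: descent 1, river 4
min |a| on river = 1

1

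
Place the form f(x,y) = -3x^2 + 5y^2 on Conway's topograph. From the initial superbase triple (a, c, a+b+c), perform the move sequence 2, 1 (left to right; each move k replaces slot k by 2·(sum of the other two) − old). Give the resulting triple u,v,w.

start (-3,5,2) = (f(1,0),f(0,1),f(1,1))
replace slot 2: 2·((-3)+2) − 5 = -7 → (-3,-7,2)
replace slot 1: 2·((-7)+2) − (-3) = -7 → (-7,-7,2)

-7,-7,2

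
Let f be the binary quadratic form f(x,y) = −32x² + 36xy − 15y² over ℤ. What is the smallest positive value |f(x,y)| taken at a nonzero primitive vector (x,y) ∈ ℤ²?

translate: b→28 (≡-36 mod 64), so (32,-36,15)→(32,28,11)
flip: (32,28,11)→(11,-28,32)
translate: b→-6 (≡-28 mod 22), so (11,-28,32)→(11,-6,15)
reduced (well bottom): (11,-6,15) with a≤c, −a<b≤a
well minimum |f| = |-11| = 11 (negative-definite)

11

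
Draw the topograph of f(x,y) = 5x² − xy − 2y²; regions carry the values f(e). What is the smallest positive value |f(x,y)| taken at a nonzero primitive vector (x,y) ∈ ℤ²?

descent: ρ → (-2,5,2)  [lands on river]
river: ρ → (2,3,-4)
river: ρ → (-4,5,1)
river: ρ → (1,5,-4)
river: ρ → (-4,3,2)
river: ρ → (2,5,-2)
river: ρ → (-2,3,4)
river: ρ → (4,5,-1)
river: ρ → (-1,5,4)
river: ρ → (4,3,-2)
closes: descent 1, river 10
min |a| on river = 1

1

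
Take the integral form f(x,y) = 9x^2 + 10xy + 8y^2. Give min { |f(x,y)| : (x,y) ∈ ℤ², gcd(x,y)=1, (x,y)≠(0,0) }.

translate: b→-8 (≡10 mod 18), so (9,10,8)→(9,-8,7)
flip: (9,-8,7)→(7,8,9)
translate: b→-6 (≡8 mod 14), so (7,8,9)→(7,-6,8)
reduced (well bottom): (7,-6,8) with a≤c, −a<b≤a
well minimum = a = 7

7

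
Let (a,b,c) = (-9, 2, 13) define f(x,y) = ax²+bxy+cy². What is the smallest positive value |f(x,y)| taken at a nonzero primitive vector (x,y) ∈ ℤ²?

descent: ρ → (13,-2,-9)
descent: ρ → (-9,20,2)  [lands on river]
river: ρ → (2,20,-9)
river: ρ → (-9,16,6)
river: ρ → (6,20,-3)
river: ρ → (-3,16,18)
river: ρ → (18,20,-1)
river: ρ → (-1,20,18)
river: ρ → (18,16,-3)
river: ρ → (-3,20,6)
river: ρ → (6,16,-9)
closes: descent 2, river 10
min |a| on river = 1

1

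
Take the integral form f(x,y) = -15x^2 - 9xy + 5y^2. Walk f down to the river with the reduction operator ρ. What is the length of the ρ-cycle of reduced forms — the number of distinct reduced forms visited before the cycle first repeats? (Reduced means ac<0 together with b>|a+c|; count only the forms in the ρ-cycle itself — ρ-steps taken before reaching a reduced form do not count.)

D = 381, ⌊√D⌋ = 19
descent: ρ → (5,19,-1)  [lands on river]
river: ρ → (-1,19,5)
river: ρ → (5,11,-13)
river: ρ → (-13,15,3)
river: ρ → (3,15,-13)
river: ρ → (-13,11,5)
ρ-cycle length = 6 (tail of 1 descent step not counted)

6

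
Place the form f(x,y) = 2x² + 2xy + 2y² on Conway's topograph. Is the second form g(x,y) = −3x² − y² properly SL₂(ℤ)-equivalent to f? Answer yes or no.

D₁ = -12, D₂ = -12
f: reduced (well bottom): (2,2,2) with a≤c, −a<b≤a
g is negative-definite; reduce −g:
−g: flip: (3,0,1)→(1,0,3)
−g: reduced (well bottom): (1,0,3) with a≤c, −a<b≤a
flip sign back: reduced form of g is (-1,0,-3)
reduced forms (2, 2, 2) vs (-1, 0, -3) ⇒ inequivalent

no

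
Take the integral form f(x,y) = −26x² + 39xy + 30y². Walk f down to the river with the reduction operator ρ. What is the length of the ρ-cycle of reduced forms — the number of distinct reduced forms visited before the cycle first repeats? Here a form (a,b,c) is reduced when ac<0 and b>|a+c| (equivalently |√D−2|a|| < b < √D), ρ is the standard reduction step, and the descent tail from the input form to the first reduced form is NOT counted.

D = 4641, ⌊√D⌋ = 68
river: ρ → (30,21,-35)
river: ρ → (-35,49,16)
river: ρ → (16,47,-38)
river: ρ → (-38,29,25)
river: ρ → (25,21,-42)
river: ρ → (-42,63,4)
river: ρ → (4,65,-26)
river: ρ → (-26,39,30)
ρ-cycle length = 8 (tail of 0 descent steps not counted)

8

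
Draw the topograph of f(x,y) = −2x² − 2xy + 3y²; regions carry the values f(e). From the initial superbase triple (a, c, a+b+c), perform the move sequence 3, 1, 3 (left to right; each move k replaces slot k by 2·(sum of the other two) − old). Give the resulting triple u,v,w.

start (-2,3,-1) = (f(1,0),f(0,1),f(1,1))
replace slot 3: 2·((-2)+3) − (-1) = 3 → (-2,3,3)
replace slot 1: 2·(3+3) − (-2) = 14 → (14,3,3)
replace slot 3: 2·(14+3) − 3 = 31 → (14,3,31)

14,3,31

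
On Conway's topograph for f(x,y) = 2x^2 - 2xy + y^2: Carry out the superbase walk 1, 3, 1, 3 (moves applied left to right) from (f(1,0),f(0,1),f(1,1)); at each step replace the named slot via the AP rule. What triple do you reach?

start (2,1,1) = (f(1,0),f(0,1),f(1,1))
replace slot 1: 2·(1+1) − 2 = 2 → (2,1,1)
replace slot 3: 2·(2+1) − 1 = 5 → (2,1,5)
replace slot 1: 2·(1+5) − 2 = 10 → (10,1,5)
replace slot 3: 2·(10+1) − 5 = 17 → (10,1,17)

10,1,17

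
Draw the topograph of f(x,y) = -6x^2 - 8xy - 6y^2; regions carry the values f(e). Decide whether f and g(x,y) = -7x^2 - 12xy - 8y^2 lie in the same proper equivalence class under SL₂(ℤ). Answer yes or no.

D₁ = -80, D₂ = -80
f is negative-definite; reduce −f:
−f: translate: b→-4 (≡8 mod 12), so (6,8,6)→(6,-4,4)
−f: flip: (6,-4,4)→(4,4,6)
−f: reduced (well bottom): (4,4,6) with a≤c, −a<b≤a
flip sign back: reduced form of f is (-4,-4,-6)
g is negative-definite; reduce −g:
−g: translate: b→-2 (≡12 mod 14), so (7,12,8)→(7,-2,3)
−g: flip: (7,-2,3)→(3,2,7)
−g: reduced (well bottom): (3,2,7) with a≤c, −a<b≤a
flip sign back: reduced form of g is (-3,-2,-7)
reduced forms (-4, -4, -6) vs (-3, -2, -7) ⇒ inequivalent

no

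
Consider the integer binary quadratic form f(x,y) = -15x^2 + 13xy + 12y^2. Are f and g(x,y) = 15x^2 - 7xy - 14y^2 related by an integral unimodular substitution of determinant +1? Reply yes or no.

D₁ = 889, D₂ = 889
river cycle of f (length 42): (12, 11, -16), (-16, 21, 7), (7, 21, -16), (-16, 11, 12), (12, 13, -15), (-15, 17, 10), (10, 23, -9), (-9, 13, 20), (20, 27, -2), (-2, 29, 6), … (32 more)
river cycle of g (length 42): (-14, 7, 15), (15, 23, -6), (-6, 25, 11), (11, 19, -12), (-12, 29, 1), (1, 29, -12), (-12, 19, 11), (11, 25, -6), (-6, 23, 15), (15, 7, -14), … (32 more)
cycles differ ⇒ inequivalent

no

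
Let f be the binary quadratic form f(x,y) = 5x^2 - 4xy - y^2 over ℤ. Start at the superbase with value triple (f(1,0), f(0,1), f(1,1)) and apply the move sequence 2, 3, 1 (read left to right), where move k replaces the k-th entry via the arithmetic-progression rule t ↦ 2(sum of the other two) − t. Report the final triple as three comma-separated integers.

start (5,-1,0) = (f(1,0),f(0,1),f(1,1))
replace slot 2: 2·(5+0) − (-1) = 11 → (5,11,0)
replace slot 3: 2·(5+11) − 0 = 32 → (5,11,32)
replace slot 1: 2·(11+32) − 5 = 81 → (81,11,32)

81,11,32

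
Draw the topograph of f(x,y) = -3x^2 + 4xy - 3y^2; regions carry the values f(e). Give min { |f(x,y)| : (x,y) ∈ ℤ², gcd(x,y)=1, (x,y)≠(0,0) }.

translate: b→2 (≡-4 mod 6), so (3,-4,3)→(3,2,2)
flip: (3,2,2)→(2,-2,3)
translate: b→2 (≡-2 mod 4), so (2,-2,3)→(2,2,3)
reduced (well bottom): (2,2,3) with a≤c, −a<b≤a
well minimum |f| = |-2| = 2 (negative-definite)

2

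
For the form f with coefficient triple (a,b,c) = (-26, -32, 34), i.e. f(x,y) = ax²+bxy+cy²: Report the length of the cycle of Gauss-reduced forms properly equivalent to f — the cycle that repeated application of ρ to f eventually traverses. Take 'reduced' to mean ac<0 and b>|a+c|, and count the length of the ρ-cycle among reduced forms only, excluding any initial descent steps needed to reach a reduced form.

D = 4560, ⌊√D⌋ = 67
descent: ρ → (34,32,-26)  [lands on river]
river: ρ → (-26,20,40)
river: ρ → (40,60,-6)
river: ρ → (-6,60,40)
river: ρ → (40,20,-26)
river: ρ → (-26,32,34)
river: ρ → (34,36,-24)
river: ρ → (-24,60,10)
river: ρ → (10,60,-24)
river: ρ → (-24,36,34)
ρ-cycle length = 10 (tail of 1 descent step not counted)

10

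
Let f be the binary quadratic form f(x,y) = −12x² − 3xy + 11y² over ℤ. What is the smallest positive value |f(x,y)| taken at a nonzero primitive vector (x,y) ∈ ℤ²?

descent: ρ → (11,3,-12)  [lands on river]
river: ρ → (-12,21,2)
river: ρ → (2,23,-1)
river: ρ → (-1,23,2)
river: ρ → (2,21,-12)
river: ρ → (-12,3,11)
river: ρ → (11,19,-4)
river: ρ → (-4,21,6)
river: ρ → (6,15,-13)
river: ρ → (-13,11,8)
river: ρ → (8,21,-3)
river: ρ → (-3,21,8)
river: ρ → (8,11,-13)
river: ρ → (-13,15,6)
river: ρ → (6,21,-4)
river: ρ → (-4,19,11)
closes: descent 1, river 16
min |a| on river = 1

1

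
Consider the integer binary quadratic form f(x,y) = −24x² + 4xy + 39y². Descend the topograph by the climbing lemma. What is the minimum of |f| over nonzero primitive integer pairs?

descent: ρ → (39,-4,-24)
descent: ρ → (-24,52,11)  [lands on river]
river: ρ → (11,58,-9)
river: ρ → (-9,50,35)
river: ρ → (35,20,-24)
river: ρ → (-24,28,31)
river: ρ → (31,34,-21)
river: ρ → (-21,50,15)
river: ρ → (15,40,-36)
river: ρ → (-36,32,19)
river: ρ → (19,44,-24)
closes: descent 2, river 10
min |a| on river = 9

9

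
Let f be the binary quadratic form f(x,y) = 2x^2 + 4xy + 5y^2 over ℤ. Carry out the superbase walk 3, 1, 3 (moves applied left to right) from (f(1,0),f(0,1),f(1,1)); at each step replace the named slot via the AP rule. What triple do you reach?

start (2,5,11) = (f(1,0),f(0,1),f(1,1))
replace slot 3: 2·(2+5) − 11 = 3 → (2,5,3)
replace slot 1: 2·(5+3) − 2 = 14 → (14,5,3)
replace slot 3: 2·(14+5) − 3 = 35 → (14,5,35)

14,5,35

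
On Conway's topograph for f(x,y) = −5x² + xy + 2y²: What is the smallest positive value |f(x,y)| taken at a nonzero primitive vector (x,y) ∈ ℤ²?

descent: ρ → (2,3,-4)  [lands on river]
river: ρ → (-4,5,1)
river: ρ → (1,5,-4)
river: ρ → (-4,3,2)
river: ρ → (2,5,-2)
river: ρ → (-2,3,4)
river: ρ → (4,5,-1)
river: ρ → (-1,5,4)
river: ρ → (4,3,-2)
river: ρ → (-2,5,2)
closes: descent 1, river 10
min |a| on river = 1

1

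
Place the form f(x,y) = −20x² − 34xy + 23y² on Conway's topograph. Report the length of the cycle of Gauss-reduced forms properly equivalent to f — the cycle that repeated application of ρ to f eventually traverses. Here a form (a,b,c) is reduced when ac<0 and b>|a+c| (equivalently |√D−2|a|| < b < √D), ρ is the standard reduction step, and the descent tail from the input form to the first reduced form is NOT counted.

D = 2996, ⌊√D⌋ = 54
descent: ρ → (23,34,-20)  [lands on river]
river: ρ → (-20,46,11)
river: ρ → (11,42,-28)
river: ρ → (-28,14,25)
river: ρ → (25,36,-17)
river: ρ → (-17,32,29)
river: ρ → (29,26,-20)
river: ρ → (-20,54,1)
river: ρ → (1,54,-20)
river: ρ → (-20,26,29)
river: ρ → (29,32,-17)
river: ρ → (-17,36,25)
river: ρ → (25,14,-28)
river: ρ → (-28,42,11)
river: ρ → (11,46,-20)
river: ρ → (-20,34,23)
river: ρ → (23,12,-31)
river: ρ → (-31,50,4)
river: ρ → (4,54,-5)
river: ρ → (-5,46,44)
river: ρ → (44,42,-7)
river: ρ → (-7,42,44)
river: ρ → (44,46,-5)
river: ρ → (-5,54,4)
river: ρ → (4,50,-31)
river: ρ → (-31,12,23)
ρ-cycle length = 26 (tail of 1 descent step not counted)

26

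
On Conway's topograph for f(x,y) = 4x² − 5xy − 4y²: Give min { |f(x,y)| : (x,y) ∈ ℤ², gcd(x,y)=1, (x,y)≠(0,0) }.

descent: ρ → (-4,5,4)  [lands on river]
river: ρ → (4,3,-5)
river: ρ → (-5,7,2)
river: ρ → (2,9,-1)
river: ρ → (-1,9,2)
river: ρ → (2,7,-5)
river: ρ → (-5,3,4)
river: ρ → (4,5,-4)
river: ρ → (-4,3,5)
river: ρ → (5,7,-2)
river: ρ → (-2,9,1)
river: ρ → (1,9,-2)
river: ρ → (-2,7,5)
river: ρ → (5,3,-4)
closes: descent 1, river 14
min |a| on river = 1

1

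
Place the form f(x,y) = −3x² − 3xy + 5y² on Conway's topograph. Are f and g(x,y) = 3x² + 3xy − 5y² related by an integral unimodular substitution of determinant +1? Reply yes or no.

D₁ = 69, D₂ = 69
river cycle of f (length 4): (5, 3, -3), (-3, 3, 5), (5, 7, -1), (-1, 7, 5)
river cycle of g (length 4): (-5, 7, 1), (1, 7, -5), (-5, 3, 3), (3, 3, -5)
cycles differ ⇒ inequivalent

no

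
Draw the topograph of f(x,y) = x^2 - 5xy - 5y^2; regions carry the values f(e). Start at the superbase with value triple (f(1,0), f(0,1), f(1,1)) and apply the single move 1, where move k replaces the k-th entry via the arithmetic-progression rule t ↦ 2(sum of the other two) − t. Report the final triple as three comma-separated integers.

start (1,-5,-9) = (f(1,0),f(0,1),f(1,1))
replace slot 1: 2·((-5)+(-9)) − 1 = -29 → (-29,-5,-9)

-29,-5,-9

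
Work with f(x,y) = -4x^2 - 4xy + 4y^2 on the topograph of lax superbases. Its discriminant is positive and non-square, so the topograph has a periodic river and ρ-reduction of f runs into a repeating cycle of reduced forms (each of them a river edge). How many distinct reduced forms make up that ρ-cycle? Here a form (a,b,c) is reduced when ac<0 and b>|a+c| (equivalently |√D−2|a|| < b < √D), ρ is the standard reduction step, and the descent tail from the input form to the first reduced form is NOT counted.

D = 80, ⌊√D⌋ = 8
descent: ρ → (4,4,-4)  [lands on river]
river: ρ → (-4,4,4)
ρ-cycle length = 2 (tail of 1 descent step not counted)

2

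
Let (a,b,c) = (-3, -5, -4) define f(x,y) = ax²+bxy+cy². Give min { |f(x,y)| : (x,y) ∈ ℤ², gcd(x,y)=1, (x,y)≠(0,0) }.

translate: b→-1 (≡5 mod 6), so (3,5,4)→(3,-1,2)
flip: (3,-1,2)→(2,1,3)
reduced (well bottom): (2,1,3) with a≤c, −a<b≤a
well minimum |f| = |-2| = 2 (negative-definite)

2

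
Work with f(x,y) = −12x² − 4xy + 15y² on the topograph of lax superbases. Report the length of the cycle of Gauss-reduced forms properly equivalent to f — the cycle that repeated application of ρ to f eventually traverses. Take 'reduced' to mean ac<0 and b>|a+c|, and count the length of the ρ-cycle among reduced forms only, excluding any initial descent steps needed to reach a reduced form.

D = 736, ⌊√D⌋ = 27
descent: ρ → (15,4,-12)  [lands on river]
river: ρ → (-12,20,7)
river: ρ → (7,22,-9)
river: ρ → (-9,14,15)
river: ρ → (15,16,-8)
river: ρ → (-8,16,15)
river: ρ → (15,14,-9)
river: ρ → (-9,22,7)
river: ρ → (7,20,-12)
river: ρ → (-12,4,15)
river: ρ → (15,26,-1)
river: ρ → (-1,26,15)
ρ-cycle length = 12 (tail of 1 descent step not counted)

12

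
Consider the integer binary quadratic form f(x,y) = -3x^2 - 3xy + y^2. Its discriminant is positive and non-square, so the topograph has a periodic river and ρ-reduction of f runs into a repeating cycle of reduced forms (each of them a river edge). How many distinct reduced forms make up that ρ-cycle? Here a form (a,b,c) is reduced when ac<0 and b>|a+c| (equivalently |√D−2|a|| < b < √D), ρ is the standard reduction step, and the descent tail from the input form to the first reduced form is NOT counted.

D = 21, ⌊√D⌋ = 4
descent: ρ → (1,3,-3)  [lands on river]
river: ρ → (-3,3,1)
ρ-cycle length = 2 (tail of 1 descent step not counted)

2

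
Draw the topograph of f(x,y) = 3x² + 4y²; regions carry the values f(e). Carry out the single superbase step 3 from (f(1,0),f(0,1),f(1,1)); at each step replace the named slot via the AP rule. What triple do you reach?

start (3,4,7) = (f(1,0),f(0,1),f(1,1))
replace slot 3: 2·(3+4) − 7 = 7 → (3,4,7)

3,4,7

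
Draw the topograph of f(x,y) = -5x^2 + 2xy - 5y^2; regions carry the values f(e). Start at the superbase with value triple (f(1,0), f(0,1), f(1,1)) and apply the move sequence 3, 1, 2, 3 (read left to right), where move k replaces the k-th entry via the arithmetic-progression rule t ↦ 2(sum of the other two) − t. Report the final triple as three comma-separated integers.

start (-5,-5,-8) = (f(1,0),f(0,1),f(1,1))
replace slot 3: 2·((-5)+(-5)) − (-8) = -12 → (-5,-5,-12)
replace slot 1: 2·((-5)+(-12)) − (-5) = -29 → (-29,-5,-12)
replace slot 2: 2·((-29)+(-12)) − (-5) = -77 → (-29,-77,-12)
replace slot 3: 2·((-29)+(-77)) − (-12) = -200 → (-29,-77,-200)

-29,-77,-200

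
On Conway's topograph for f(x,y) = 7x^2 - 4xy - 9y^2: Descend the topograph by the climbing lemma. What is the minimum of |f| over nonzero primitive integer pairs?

descent: ρ → (-9,4,7)  [lands on river]
river: ρ → (7,10,-6)
river: ρ → (-6,14,3)
river: ρ → (3,16,-1)
river: ρ → (-1,16,3)
river: ρ → (3,14,-6)
river: ρ → (-6,10,7)
river: ρ → (7,4,-9)
river: ρ → (-9,14,2)
river: ρ → (2,14,-9)
closes: descent 1, river 10
min |a| on river = 1

1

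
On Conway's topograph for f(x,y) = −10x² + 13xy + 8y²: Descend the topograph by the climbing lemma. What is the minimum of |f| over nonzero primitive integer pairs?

river: ρ → (8,19,-4)
river: ρ → (-4,21,3)
river: ρ → (3,21,-4)
river: ρ → (-4,19,8)
river: ρ → (8,13,-10)
river: ρ → (-10,7,11)
river: ρ → (11,15,-6)
river: ρ → (-6,21,2)
river: ρ → (2,19,-16)
river: ρ → (-16,13,5)
river: ρ → (5,17,-10)
river: ρ → (-10,3,12)
river: ρ → (12,21,-1)
river: ρ → (-1,21,12)
river: ρ → (12,3,-10)
river: ρ → (-10,17,5)
river: ρ → (5,13,-16)
river: ρ → (-16,19,2)
river: ρ → (2,21,-6)
river: ρ → (-6,15,11)
river: ρ → (11,7,-10)
river: ρ → (-10,13,8)
closes: descent 0, river 22
min |a| on river = 1

1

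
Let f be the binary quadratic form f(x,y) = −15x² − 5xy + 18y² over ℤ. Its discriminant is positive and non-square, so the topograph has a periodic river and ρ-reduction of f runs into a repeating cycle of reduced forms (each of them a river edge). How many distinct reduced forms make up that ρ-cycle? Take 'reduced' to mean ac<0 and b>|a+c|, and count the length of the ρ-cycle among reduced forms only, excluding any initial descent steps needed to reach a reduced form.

D = 1105, ⌊√D⌋ = 33
descent: ρ → (18,5,-15)  [lands on river]
river: ρ → (-15,25,8)
river: ρ → (8,23,-18)
river: ρ → (-18,13,13)
river: ρ → (13,13,-18)
river: ρ → (-18,23,8)
river: ρ → (8,25,-15)
river: ρ → (-15,5,18)
river: ρ → (18,31,-2)
river: ρ → (-2,33,2)
river: ρ → (2,31,-18)
river: ρ → (-18,5,15)
river: ρ → (15,25,-8)
river: ρ → (-8,23,18)
river: ρ → (18,13,-13)
river: ρ → (-13,13,18)
river: ρ → (18,23,-8)
river: ρ → (-8,25,15)
river: ρ → (15,5,-18)
river: ρ → (-18,31,2)
river: ρ → (2,33,-2)
river: ρ → (-2,31,18)
ρ-cycle length = 22 (tail of 1 descent step not counted)

22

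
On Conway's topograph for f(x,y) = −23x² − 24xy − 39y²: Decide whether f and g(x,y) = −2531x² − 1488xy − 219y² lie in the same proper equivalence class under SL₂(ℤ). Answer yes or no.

D₁ = -3012, D₂ = -3012
f is negative-definite; reduce −f:
−f: translate: b→-22 (≡24 mod 46), so (23,24,39)→(23,-22,38)
−f: reduced (well bottom): (23,-22,38) with a≤c, −a<b≤a
flip sign back: reduced form of f is (-23,22,-38)
g is negative-definite; reduce −g:
−g: flip: (2531,1488,219)→(219,-1488,2531)
−g: translate: b→-174 (≡-1488 mod 438), so (219,-1488,2531)→(219,-174,38)
−g: flip: (219,-174,38)→(38,174,219)
−g: translate: b→22 (≡174 mod 76), so (38,174,219)→(38,22,23)
−g: flip: (38,22,23)→(23,-22,38)
−g: reduced (well bottom): (23,-22,38) with a≤c, −a<b≤a
flip sign back: reduced form of g is (-23,22,-38)
reduced forms (-23, 22, -38) vs (-23, 22, -38) ⇒ equivalent

yes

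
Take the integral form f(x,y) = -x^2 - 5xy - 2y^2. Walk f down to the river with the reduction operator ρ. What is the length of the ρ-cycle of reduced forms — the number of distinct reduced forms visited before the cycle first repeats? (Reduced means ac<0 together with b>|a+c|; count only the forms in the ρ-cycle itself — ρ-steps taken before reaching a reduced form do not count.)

D = 17, ⌊√D⌋ = 4
descent: ρ → (-2,1,2)  [lands on river]
river: ρ → (2,3,-1)
river: ρ → (-1,3,2)
river: ρ → (2,1,-2)
river: ρ → (-2,3,1)
river: ρ → (1,3,-2)
ρ-cycle length = 6 (tail of 1 descent step not counted)

6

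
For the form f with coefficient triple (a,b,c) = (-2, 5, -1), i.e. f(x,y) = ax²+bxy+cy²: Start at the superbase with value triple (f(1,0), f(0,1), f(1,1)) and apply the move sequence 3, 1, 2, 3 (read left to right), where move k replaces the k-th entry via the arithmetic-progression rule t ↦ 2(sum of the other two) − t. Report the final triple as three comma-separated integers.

start (-2,-1,2) = (f(1,0),f(0,1),f(1,1))
replace slot 3: 2·((-2)+(-1)) − 2 = -8 → (-2,-1,-8)
replace slot 1: 2·((-1)+(-8)) − (-2) = -16 → (-16,-1,-8)
replace slot 2: 2·((-16)+(-8)) − (-1) = -47 → (-16,-47,-8)
replace slot 3: 2·((-16)+(-47)) − (-8) = -118 → (-16,-47,-118)

-16,-47,-118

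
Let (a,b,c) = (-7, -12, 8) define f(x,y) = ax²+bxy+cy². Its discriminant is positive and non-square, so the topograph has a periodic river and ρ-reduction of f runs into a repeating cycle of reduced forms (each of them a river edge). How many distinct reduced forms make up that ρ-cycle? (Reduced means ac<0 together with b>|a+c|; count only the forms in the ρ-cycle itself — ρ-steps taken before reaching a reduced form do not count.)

D = 368, ⌊√D⌋ = 19
descent: ρ → (8,12,-7)  [lands on river]
river: ρ → (-7,16,4)
river: ρ → (4,16,-7)
river: ρ → (-7,12,8)
river: ρ → (8,4,-11)
river: ρ → (-11,18,1)
river: ρ → (1,18,-11)
river: ρ → (-11,4,8)
ρ-cycle length = 8 (tail of 1 descent step not counted)

8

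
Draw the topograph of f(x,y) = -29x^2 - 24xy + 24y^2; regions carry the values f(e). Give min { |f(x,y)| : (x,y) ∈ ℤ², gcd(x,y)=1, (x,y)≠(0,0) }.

descent: ρ → (24,24,-29)  [lands on river]
river: ρ → (-29,34,19)
river: ρ → (19,42,-21)
river: ρ → (-21,42,19)
river: ρ → (19,34,-29)
river: ρ → (-29,24,24)
closes: descent 1, river 6
min |a| on river = 19

19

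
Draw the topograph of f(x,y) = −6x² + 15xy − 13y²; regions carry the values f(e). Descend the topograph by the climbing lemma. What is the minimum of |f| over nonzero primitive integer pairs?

translate: b→-3 (≡-15 mod 12), so (6,-15,13)→(6,-3,4)
flip: (6,-3,4)→(4,3,6)
reduced (well bottom): (4,3,6) with a≤c, −a<b≤a
well minimum |f| = |-4| = 4 (negative-definite)

4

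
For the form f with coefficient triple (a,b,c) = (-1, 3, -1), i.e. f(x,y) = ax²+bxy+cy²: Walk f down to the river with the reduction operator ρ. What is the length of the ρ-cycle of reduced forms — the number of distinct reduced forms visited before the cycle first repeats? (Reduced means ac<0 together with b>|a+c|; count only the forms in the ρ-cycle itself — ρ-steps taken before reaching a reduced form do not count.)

D = 5, ⌊√D⌋ = 2
descent: ρ → (-1,1,1)  [lands on river]
river: ρ → (1,1,-1)
ρ-cycle length = 2 (tail of 1 descent step not counted)

2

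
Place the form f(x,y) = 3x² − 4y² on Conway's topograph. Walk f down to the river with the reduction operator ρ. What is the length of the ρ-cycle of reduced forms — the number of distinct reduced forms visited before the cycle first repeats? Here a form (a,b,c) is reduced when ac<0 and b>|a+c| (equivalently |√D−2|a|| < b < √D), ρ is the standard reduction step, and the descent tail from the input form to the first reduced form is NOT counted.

D = 48, ⌊√D⌋ = 6
descent: ρ → (-4,0,3)
descent: ρ → (3,6,-1)  [lands on river]
river: ρ → (-1,6,3)
ρ-cycle length = 2 (tail of 2 descent steps not counted)

2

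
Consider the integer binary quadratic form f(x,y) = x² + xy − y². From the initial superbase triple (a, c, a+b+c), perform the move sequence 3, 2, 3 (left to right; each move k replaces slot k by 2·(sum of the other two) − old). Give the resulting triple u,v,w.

start (1,-1,1) = (f(1,0),f(0,1),f(1,1))
replace slot 3: 2·(1+(-1)) − 1 = -1 → (1,-1,-1)
replace slot 2: 2·(1+(-1)) − (-1) = 1 → (1,1,-1)
replace slot 3: 2·(1+1) − (-1) = 5 → (1,1,5)

1,1,5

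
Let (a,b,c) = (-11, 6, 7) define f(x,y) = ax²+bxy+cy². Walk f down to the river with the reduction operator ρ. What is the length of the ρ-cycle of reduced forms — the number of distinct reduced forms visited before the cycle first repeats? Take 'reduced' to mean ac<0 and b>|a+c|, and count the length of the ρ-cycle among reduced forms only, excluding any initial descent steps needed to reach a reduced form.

D = 344, ⌊√D⌋ = 18
river: ρ → (7,8,-10)
river: ρ → (-10,12,5)
river: ρ → (5,18,-1)
river: ρ → (-1,18,5)
river: ρ → (5,12,-10)
river: ρ → (-10,8,7)
river: ρ → (7,6,-11)
river: ρ → (-11,16,2)
river: ρ → (2,16,-11)
river: ρ → (-11,6,7)
ρ-cycle length = 10 (tail of 0 descent steps not counted)

10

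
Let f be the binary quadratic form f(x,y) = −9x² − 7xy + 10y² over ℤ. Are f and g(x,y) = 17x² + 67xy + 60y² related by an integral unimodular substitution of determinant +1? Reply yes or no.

D₁ = 409, D₂ = 409
river cycle of f (length 54): (10, 7, -9), (-9, 11, 8), (8, 5, -12), (-12, 19, 1), (1, 19, -12), (-12, 5, 8), (8, 11, -9), (-9, 7, 10), (10, 13, -6), (-6, 11, 12), … (44 more)
river cycle of g (length 54): (10, 7, -9), (-9, 11, 8), (8, 5, -12), (-12, 19, 1), (1, 19, -12), (-12, 5, 8), (8, 11, -9), (-9, 7, 10), (10, 13, -6), (-6, 11, 12), … (44 more)
cycles coincide ⇒ equivalent

yes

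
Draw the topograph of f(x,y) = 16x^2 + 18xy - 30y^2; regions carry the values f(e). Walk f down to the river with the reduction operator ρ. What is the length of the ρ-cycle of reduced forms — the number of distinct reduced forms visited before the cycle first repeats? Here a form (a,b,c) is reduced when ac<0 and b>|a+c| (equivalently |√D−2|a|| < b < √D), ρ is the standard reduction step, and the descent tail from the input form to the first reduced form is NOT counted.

D = 2244, ⌊√D⌋ = 47
river: ρ → (-30,42,4)
river: ρ → (4,46,-8)
river: ρ → (-8,34,34)
river: ρ → (34,34,-8)
river: ρ → (-8,46,4)
river: ρ → (4,42,-30)
river: ρ → (-30,18,16)
river: ρ → (16,46,-2)
river: ρ → (-2,46,16)
river: ρ → (16,18,-30)
ρ-cycle length = 10 (tail of 0 descent steps not counted)

10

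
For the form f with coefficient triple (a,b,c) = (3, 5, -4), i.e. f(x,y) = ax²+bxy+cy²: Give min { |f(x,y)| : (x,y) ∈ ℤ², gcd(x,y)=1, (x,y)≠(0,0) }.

river: ρ → (-4,3,4)
river: ρ → (4,5,-3)
river: ρ → (-3,7,2)
river: ρ → (2,5,-6)
river: ρ → (-6,7,1)
river: ρ → (1,7,-6)
river: ρ → (-6,5,2)
river: ρ → (2,7,-3)
river: ρ → (-3,5,4)
river: ρ → (4,3,-4)
river: ρ → (-4,5,3)
river: ρ → (3,7,-2)
river: ρ → (-2,5,6)
river: ρ → (6,7,-1)
river: ρ → (-1,7,6)
river: ρ → (6,5,-2)
river: ρ → (-2,7,3)
river: ρ → (3,5,-4)
closes: descent 0, river 18
min |a| on river = 1

1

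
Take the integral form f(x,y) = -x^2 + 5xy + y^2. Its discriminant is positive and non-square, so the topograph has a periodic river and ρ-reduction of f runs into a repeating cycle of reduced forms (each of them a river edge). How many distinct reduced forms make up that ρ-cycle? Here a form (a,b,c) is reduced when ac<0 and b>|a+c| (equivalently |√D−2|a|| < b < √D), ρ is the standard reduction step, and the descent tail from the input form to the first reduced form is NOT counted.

D = 29, ⌊√D⌋ = 5
river: ρ → (1,5,-1)
river: ρ → (-1,5,1)
ρ-cycle length = 2 (tail of 0 descent steps not counted)

2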